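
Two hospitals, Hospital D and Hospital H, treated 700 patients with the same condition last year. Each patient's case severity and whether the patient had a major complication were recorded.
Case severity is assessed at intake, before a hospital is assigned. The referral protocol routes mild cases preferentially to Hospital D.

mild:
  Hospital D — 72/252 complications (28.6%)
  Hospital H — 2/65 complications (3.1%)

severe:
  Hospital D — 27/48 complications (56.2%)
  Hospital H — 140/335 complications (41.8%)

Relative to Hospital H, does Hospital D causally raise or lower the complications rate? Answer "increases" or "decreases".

Hospital H is lower inside every case severity stratum but Hospital D is lower in aggregate. Whether to stratify depends on how case severity relates to the hospital.
Case severity differs across hospitals for reasons unrelated to any effect of the hospital itself, and it separately predicts the outcome — a classic confounder. We must compare within case severity levels.
Within each level — mild: 28.6% vs 3.1%; severe: 56.2% vs 41.8% — Hospital H is lower every time.

increases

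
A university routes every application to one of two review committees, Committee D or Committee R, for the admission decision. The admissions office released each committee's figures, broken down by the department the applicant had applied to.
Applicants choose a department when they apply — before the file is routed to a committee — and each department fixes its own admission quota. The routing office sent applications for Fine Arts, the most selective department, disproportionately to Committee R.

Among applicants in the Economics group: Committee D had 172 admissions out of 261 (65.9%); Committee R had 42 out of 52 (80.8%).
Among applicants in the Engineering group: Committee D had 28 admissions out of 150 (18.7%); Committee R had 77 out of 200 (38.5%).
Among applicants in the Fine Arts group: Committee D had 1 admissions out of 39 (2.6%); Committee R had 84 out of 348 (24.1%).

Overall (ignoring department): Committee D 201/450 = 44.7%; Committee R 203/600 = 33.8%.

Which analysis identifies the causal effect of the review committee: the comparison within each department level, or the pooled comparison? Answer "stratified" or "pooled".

stratified

Department is set before the review committee has any effect — it is not caused by the review committee — and it independently drives the outcome. That makes it a confounder, so the causal comparison is within department levels.
Within each level — Economics: 65.9% vs 80.8%; Engineering: 18.7% vs 38.5%; Fine Arts: 2.6% vs 24.1% — Committee R is higher every time.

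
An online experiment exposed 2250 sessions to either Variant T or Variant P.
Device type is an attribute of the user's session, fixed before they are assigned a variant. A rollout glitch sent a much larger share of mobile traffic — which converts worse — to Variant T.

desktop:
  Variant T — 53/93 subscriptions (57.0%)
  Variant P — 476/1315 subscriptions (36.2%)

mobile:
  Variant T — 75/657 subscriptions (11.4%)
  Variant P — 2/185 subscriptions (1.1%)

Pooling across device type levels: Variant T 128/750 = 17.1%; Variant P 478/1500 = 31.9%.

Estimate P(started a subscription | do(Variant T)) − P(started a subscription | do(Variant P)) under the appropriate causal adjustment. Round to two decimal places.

The stratified and pooled comparisons disagree (Variant T wins within each device type; Variant P wins overall), so the answer turns on the causal role of device type.
Device type is set before the variant has any effect — it is not caused by the variant — and it independently drives the outcome. That makes it a confounder, so the causal comparison is within device type levels.
Adjusting over the population distribution of device type: 0.626·(0.570−0.362) + 0.374·(0.114−0.011) = +0.169.

+0.17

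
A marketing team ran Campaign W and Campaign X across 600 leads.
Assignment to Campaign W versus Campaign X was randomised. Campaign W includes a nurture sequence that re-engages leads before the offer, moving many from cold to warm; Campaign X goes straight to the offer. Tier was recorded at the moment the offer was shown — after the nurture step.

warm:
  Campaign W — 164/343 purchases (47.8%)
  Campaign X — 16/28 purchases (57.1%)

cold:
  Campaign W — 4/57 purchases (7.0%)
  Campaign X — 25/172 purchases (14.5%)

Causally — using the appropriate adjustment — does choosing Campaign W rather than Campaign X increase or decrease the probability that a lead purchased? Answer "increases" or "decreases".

increases

The distribution of engagement tier is itself part of what the campaign does — it is an intermediate outcome. Holding it fixed would remove that part of the effect; the total effect is the pooled difference.
Pooled: Campaign W 42.0% vs Campaign X 20.5%; Campaign W is higher overall.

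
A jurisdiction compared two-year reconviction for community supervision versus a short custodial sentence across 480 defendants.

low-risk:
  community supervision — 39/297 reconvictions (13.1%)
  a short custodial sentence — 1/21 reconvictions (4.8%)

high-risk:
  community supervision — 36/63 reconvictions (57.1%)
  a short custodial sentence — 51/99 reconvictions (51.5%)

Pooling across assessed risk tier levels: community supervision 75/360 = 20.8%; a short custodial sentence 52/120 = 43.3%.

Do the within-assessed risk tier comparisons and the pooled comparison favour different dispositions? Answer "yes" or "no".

Within each assessed risk tier level (low-risk 13.1% vs 4.8%; high-risk 57.1% vs 51.5%), a short custodial sentence has the lower rate every time. Pooled: 20.8% vs 43.3% — community supervision has the lower rate overall. The two comparisons disagree.

yes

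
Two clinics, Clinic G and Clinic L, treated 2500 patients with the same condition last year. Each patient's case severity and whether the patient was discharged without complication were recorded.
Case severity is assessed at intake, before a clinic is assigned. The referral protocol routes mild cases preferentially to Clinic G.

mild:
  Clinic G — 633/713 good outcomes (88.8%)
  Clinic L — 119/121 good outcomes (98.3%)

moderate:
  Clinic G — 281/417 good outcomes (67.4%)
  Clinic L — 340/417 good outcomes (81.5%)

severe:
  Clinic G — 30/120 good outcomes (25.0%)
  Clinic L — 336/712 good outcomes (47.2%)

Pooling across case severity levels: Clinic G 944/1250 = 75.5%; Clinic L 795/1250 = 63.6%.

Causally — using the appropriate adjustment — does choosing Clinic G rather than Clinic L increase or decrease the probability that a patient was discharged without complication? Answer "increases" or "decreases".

The stratified and pooled comparisons disagree (Clinic L wins within each case severity; Clinic G wins overall), so the answer turns on the causal role of case severity.
Here case severity is a common cause — it drives both which clinic a case falls under and the outcome. The crude comparison mixes populations; the stratum-specific rates are the causally relevant ones.
Within each level — mild: 88.8% vs 98.3%; moderate: 67.4% vs 81.5%; severe: 25.0% vs 47.2% — Clinic L is higher every time.

decreases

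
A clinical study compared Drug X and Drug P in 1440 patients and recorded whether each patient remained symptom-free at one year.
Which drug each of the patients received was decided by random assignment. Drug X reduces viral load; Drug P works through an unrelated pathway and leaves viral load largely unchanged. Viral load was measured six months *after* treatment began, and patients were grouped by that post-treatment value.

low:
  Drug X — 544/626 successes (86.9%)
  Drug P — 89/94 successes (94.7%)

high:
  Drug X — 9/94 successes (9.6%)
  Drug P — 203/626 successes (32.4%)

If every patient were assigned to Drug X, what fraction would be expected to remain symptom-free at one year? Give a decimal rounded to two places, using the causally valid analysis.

Stratifying would compare drugs among patients the drugs themselves sorted into viral load groups — a form of selection on an intermediate. The unconditioned pooled rates give the total causal effect.
So P(outcome | do(Drug X)) is just the pooled rate for Drug X: 553/720 = 0.768.

0.77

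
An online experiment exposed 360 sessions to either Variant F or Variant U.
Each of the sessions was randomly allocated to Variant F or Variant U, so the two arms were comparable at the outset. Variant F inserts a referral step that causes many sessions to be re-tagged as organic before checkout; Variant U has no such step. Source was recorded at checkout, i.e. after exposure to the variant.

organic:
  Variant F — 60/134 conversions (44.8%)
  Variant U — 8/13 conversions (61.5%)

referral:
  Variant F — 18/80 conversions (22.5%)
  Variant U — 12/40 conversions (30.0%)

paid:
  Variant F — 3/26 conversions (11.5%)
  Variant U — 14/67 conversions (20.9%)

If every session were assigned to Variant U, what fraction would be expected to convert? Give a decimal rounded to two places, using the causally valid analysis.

0.28

Traffic source is recorded after the variant and is itself shifted by it — it sits on the causal path from variant to outcome. Conditioning on a mediator would strip out part of the effect we want; the pooled comparison gives the total causal effect.
So P(outcome | do(Variant U)) is just the pooled rate for Variant U: 34/120 = 0.283.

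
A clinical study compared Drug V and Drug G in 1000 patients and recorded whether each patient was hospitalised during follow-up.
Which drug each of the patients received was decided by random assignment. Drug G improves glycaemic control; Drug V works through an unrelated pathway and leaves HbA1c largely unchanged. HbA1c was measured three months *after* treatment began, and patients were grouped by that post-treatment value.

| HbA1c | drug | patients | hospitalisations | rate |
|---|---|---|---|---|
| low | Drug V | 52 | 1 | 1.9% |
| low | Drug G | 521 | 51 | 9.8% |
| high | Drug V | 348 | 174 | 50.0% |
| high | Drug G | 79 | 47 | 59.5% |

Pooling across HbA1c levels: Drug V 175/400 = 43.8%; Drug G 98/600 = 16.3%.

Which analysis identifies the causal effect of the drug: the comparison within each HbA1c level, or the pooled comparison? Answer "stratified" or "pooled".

The HbA1c-specific comparison favours Drug V throughout, but the pooled figures favour Drug G. The question is whether to condition on HbA1c.
HbA1c is recorded after the drug and is itself shifted by it — it sits on the causal path from drug to outcome. Conditioning on a mediator would strip out part of the effect we want; the pooled comparison gives the total causal effect.
Pooled: Drug V 43.8% vs Drug G 16.3%; Drug G is lower overall.

pooled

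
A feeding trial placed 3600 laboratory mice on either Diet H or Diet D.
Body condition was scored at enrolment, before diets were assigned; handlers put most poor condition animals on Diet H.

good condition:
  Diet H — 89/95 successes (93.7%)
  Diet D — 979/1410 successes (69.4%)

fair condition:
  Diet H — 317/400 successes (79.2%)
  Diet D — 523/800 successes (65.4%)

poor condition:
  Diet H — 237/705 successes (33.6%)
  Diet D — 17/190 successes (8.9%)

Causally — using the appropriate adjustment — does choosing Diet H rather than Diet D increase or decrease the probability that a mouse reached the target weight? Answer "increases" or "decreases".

Since starting body condition is a pre-existing factor (not a product of the diet) and it affects the outcome on its own, it is a confounder. The stratified rates, not the pooled rate, identify the causal effect.
Within each level — good condition: 93.7% vs 69.4%; fair condition: 79.2% vs 65.4%; poor condition: 33.6% vs 8.9% — Diet H is higher every time.

increases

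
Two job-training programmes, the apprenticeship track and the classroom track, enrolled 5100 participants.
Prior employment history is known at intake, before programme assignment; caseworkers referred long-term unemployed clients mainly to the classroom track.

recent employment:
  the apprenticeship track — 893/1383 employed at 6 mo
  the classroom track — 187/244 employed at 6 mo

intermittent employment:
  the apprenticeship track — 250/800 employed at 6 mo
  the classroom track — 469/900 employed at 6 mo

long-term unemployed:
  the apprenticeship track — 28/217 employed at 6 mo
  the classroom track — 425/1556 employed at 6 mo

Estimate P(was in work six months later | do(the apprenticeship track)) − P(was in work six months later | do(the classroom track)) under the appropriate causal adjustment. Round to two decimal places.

Since prior employment history is a pre-existing factor (not a product of the programme) and it affects the outcome on its own, it is a confounder. The stratified rates, not the pooled rate, identify the causal effect.
Adjusting over the population distribution of prior employment history: 0.319·(0.646−0.766) + 0.333·(0.312−0.521) + 0.348·(0.129−0.273) = -0.158.

-0.16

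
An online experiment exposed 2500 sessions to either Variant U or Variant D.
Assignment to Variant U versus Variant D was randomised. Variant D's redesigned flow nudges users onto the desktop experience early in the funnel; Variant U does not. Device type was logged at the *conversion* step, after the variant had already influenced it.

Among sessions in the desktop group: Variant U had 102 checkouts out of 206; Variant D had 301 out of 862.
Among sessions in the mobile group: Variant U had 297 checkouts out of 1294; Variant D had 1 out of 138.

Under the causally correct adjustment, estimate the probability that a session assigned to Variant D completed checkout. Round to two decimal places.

0.30

The device type-specific comparison favours Variant U throughout, but the pooled figures favour Variant D. The question is whether to condition on device type.
Because the variant influences device type, device type is a post-treatment mediator, not a confounder. Stratifying on it would bias the estimate; the causal effect is the crude pooled difference.
So P(outcome | do(Variant D)) is just the pooled rate for Variant D: 302/1000 = 0.302.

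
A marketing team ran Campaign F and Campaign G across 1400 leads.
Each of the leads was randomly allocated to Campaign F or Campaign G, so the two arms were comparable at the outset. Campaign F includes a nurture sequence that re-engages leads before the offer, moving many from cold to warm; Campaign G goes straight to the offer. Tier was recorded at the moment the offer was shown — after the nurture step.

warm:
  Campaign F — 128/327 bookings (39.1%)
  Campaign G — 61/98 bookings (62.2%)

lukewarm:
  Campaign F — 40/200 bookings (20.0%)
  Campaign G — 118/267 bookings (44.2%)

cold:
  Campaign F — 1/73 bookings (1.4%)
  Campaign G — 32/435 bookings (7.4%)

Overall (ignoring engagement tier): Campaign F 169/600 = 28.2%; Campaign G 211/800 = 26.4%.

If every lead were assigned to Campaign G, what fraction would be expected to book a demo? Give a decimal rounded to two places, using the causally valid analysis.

The engagement tier-specific comparison favours Campaign G throughout, but the pooled figures favour Campaign F. The question is whether to condition on engagement tier.
Because the campaign influences engagement tier, engagement tier is a post-treatment mediator, not a confounder. Stratifying on it would bias the estimate; the causal effect is the crude pooled difference.
So P(outcome | do(Campaign G)) is just the pooled rate for Campaign G: 211/800 = 0.264.

0.26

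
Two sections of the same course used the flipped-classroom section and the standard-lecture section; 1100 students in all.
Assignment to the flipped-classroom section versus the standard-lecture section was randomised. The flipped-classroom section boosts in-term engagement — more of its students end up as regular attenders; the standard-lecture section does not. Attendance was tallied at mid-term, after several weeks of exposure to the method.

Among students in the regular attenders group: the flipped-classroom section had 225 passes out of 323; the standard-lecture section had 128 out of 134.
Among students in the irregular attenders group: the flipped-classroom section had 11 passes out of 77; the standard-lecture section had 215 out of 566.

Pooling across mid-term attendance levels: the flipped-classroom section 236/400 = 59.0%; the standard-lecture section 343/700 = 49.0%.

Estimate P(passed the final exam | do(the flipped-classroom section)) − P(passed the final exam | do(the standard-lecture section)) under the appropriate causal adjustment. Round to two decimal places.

Mid-term attendance lies on the pathway teaching method → mid-term attendance → outcome, so adjusting for it blocks the indirect effect. For the total causal effect of teaching method, use the unadjusted pooled rates.
The causal difference is the pooled difference: 0.590 − 0.490 = +0.100.

+0.10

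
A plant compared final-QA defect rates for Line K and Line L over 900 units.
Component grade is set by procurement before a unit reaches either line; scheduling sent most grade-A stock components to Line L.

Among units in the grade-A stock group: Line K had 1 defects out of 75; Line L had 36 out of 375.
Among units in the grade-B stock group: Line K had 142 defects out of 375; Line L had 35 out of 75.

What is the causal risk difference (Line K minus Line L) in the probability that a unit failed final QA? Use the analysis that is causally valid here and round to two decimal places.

Line K is lower inside every component grade stratum but Line L is lower in aggregate. Whether to stratify depends on how component grade relates to the line.
Since component grade is a pre-existing factor (not a product of the line) and it affects the outcome on its own, it is a confounder. The stratified rates, not the pooled rate, identify the causal effect.
Adjusting over the population distribution of component grade: 0.500·(0.013−0.096) + 0.500·(0.379−0.467) = -0.085.

-0.09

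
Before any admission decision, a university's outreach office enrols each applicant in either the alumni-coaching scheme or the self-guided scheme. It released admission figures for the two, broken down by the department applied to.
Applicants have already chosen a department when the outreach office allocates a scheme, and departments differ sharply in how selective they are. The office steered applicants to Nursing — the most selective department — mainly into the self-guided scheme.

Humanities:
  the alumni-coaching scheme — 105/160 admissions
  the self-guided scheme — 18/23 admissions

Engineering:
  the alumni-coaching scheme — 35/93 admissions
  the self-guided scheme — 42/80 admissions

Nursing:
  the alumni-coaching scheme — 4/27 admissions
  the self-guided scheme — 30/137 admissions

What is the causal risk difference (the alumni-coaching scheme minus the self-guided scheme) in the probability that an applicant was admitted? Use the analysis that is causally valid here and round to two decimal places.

Nothing the outreach scheme does changes department; the imbalance is an allocation artefact. With department also predicting the outcome, the pooled figure is confounded, and the within-stratum comparison is the causal one.
Adjusting over the population distribution of department: 0.352·(0.656−0.783) + 0.333·(0.376−0.525) + 0.315·(0.148−0.219) = -0.116.

-0.12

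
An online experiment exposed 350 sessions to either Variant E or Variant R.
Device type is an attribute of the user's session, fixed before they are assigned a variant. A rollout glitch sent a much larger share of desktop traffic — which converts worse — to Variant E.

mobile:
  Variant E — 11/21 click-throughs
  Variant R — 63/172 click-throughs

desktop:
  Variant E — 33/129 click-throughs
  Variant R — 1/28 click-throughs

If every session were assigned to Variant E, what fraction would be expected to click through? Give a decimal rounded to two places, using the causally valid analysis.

0.40

Within every device type level Variant E has the higher rate, yet pooled Variant R does — Simpson's reversal.
Device type differs across variants for reasons unrelated to any effect of the variant itself, and it separately predicts the outcome — a classic confounder. We must compare within device type levels.
Standardising Variant E to the population device type mix: 0.551·11/21 + 0.449·33/129 = 0.404.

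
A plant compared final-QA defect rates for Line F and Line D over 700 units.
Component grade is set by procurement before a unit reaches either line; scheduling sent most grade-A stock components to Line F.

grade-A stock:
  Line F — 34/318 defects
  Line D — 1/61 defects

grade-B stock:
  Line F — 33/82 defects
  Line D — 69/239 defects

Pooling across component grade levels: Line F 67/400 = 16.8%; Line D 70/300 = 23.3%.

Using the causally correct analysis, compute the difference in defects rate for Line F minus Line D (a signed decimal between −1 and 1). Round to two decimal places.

Within every component grade level Line D has the lower rate, yet pooled Line F does — Simpson's reversal.
Here component grade is a common cause — it drives both which line a case falls under and the outcome. The crude comparison mixes populations; the stratum-specific rates are the causally relevant ones.
Adjusting over the population distribution of component grade: 0.541·(0.107−0.016) + 0.459·(0.402−0.289) = +0.101.

+0.10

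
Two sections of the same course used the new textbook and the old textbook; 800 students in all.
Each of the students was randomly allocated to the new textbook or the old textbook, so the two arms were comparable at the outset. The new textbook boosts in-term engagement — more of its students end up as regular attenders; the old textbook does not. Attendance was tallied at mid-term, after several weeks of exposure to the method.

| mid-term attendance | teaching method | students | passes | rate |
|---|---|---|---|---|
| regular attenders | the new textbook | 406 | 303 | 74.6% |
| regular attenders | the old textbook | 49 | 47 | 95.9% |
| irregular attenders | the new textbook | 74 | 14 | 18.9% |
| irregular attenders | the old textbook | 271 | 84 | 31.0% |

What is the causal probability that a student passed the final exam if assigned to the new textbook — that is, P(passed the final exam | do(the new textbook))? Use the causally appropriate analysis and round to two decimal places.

The distribution of mid-term attendance is itself part of what the teaching method does — it is an intermediate outcome. Holding it fixed would remove that part of the effect; the total effect is the pooled difference.
So P(outcome | do(the new textbook)) is just the pooled rate for the new textbook: 317/480 = 0.660.

0.66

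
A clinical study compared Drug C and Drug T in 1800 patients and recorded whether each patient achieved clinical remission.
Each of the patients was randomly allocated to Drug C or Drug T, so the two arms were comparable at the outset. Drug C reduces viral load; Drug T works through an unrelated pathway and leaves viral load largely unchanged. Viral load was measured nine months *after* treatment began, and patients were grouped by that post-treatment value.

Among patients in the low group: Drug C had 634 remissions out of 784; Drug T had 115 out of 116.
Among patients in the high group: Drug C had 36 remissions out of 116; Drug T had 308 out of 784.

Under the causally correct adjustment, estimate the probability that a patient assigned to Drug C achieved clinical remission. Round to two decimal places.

The stratified and pooled comparisons disagree (Drug T wins within each viral load; Drug C wins overall), so the answer turns on the causal role of viral load.
Stratifying would compare drugs among patients the drugs themselves sorted into viral load groups — a form of selection on an intermediate. The unconditioned pooled rates give the total causal effect.
So P(outcome | do(Drug C)) is just the pooled rate for Drug C: 670/900 = 0.744.

0.74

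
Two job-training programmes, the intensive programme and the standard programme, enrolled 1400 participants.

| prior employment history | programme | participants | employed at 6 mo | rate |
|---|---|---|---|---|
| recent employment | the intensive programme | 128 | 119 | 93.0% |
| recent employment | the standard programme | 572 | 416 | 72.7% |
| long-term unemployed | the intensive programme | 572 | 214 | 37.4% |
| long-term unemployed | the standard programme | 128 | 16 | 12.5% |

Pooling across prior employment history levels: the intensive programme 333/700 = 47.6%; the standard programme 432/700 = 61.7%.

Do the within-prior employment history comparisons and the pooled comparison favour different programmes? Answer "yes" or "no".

Within each prior employment history level (recent employment 93.0% vs 72.7%; long-term unemployed 37.4% vs 12.5%), the intensive programme has the higher rate every time. Pooled: 47.6% vs 61.7% — the standard programme has the higher rate overall. The two comparisons disagree.

yes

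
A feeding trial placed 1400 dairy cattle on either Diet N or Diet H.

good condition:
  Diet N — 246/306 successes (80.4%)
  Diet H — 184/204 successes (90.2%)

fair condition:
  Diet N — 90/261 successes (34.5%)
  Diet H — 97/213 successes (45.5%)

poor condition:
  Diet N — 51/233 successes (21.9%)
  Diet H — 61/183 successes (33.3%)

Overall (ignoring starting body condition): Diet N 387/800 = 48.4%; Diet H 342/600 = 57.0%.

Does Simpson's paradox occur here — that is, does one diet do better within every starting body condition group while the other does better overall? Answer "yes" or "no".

Within each starting body condition level (good condition 80.4% vs 90.2%; fair condition 34.5% vs 45.5%; poor condition 21.9% vs 33.3%), Diet H has the higher rate every time. Pooled: 48.4% vs 57.0% — Diet H has the higher rate overall. They agree.

no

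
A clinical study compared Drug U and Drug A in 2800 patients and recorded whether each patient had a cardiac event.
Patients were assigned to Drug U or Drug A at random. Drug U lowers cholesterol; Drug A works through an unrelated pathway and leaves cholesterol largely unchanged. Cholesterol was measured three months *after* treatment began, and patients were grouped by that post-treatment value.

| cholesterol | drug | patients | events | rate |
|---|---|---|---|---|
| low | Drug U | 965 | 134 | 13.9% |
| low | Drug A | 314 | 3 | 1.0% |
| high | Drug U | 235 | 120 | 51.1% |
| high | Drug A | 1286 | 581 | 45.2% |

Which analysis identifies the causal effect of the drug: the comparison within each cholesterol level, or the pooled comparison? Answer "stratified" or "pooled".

pooled

The cholesterol-specific comparison favours Drug A throughout, but the pooled figures favour Drug U. The question is whether to condition on cholesterol.
Cholesterol here is a post-treatment variable shaped by the drug; conditioning on it would introduce bias rather than remove it. The overall comparison is the causal one.
Pooled: Drug U 21.2% vs Drug A 36.5%; Drug U is lower overall.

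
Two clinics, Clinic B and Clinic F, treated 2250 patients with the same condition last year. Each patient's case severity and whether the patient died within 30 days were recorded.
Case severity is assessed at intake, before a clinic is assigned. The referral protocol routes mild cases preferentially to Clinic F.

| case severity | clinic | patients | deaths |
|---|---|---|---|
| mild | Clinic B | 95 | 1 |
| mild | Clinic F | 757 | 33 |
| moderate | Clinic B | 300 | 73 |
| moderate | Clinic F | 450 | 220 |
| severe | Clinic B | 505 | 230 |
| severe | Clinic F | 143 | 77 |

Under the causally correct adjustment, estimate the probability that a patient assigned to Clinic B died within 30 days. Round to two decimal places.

0.22

The imbalance in case severity arose from how patients were allocated, not from anything the clinic did; and case severity independently affects the outcome. The pooled gap is confounded — condition on case severity.
Standardising Clinic B to the population case severity mix: 0.379·1/95 + 0.333·73/300 + 0.288·230/505 = 0.216.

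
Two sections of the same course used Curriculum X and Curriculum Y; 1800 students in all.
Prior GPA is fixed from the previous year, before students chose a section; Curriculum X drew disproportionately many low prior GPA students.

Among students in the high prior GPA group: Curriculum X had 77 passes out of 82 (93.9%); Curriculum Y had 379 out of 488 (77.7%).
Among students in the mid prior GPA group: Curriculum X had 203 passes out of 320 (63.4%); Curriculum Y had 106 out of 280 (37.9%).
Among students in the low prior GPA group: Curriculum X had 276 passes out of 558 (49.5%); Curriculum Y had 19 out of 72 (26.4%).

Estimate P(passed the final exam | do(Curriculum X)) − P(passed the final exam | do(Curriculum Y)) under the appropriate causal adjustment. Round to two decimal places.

Curriculum X is higher inside every prior GPA band stratum but Curriculum Y is higher in aggregate. Whether to stratify depends on how prior GPA band relates to the teaching method.
Prior GPA band is set before the teaching method has any effect — it is not caused by the teaching method — and it independently drives the outcome. That makes it a confounder, so the causal comparison is within prior GPA band levels.
Adjusting over the population distribution of prior GPA band: 0.317·(0.939−0.777) + 0.333·(0.634−0.379) + 0.350·(0.495−0.264) = +0.217.

+0.22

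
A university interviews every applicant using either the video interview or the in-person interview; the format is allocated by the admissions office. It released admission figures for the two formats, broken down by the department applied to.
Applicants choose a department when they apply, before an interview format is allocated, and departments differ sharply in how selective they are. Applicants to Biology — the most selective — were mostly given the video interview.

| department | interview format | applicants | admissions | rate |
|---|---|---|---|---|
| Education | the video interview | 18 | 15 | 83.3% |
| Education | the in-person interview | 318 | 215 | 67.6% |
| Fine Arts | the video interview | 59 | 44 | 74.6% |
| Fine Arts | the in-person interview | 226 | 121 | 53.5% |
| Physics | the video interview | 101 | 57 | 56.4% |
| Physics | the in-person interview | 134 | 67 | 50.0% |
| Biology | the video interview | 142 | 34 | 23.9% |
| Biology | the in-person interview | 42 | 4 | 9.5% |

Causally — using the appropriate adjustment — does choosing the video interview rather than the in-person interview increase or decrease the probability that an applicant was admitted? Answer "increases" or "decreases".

increases

Department differs across interview formats for reasons unrelated to any effect of the interview format itself, and it separately predicts the outcome — a classic confounder. We must compare within department levels.
Within each level — Education: 83.3% vs 67.6%; Fine Arts: 74.6% vs 53.5%; Physics: 56.4% vs 50.0%; Biology: 23.9% vs 9.5% — the video interview is higher every time.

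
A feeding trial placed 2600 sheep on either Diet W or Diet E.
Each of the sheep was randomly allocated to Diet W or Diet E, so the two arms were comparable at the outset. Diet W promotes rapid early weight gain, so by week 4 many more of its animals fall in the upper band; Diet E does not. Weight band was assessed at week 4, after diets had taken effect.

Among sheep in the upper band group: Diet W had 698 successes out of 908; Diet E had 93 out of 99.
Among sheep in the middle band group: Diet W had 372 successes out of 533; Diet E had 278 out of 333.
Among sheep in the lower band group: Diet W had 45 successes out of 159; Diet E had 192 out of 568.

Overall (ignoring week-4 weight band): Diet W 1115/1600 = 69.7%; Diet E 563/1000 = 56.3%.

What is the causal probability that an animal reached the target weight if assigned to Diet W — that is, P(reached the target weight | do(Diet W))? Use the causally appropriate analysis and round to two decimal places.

Week-4 weight band is downstream of the diet. One should not condition on a consequence of treatment, so the overall rates are the right comparison.
So P(outcome | do(Diet W)) is just the pooled rate for Diet W: 1115/1600 = 0.697.

0.70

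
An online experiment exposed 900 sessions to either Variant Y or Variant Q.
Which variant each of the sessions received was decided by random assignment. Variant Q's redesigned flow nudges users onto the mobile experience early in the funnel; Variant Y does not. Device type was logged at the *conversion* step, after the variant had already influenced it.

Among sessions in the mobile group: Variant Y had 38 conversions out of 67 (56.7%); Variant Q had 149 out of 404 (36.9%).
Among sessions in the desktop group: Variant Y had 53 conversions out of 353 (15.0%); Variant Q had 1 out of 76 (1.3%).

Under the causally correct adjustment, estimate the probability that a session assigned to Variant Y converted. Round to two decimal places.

Variant Y is higher inside every device type stratum but Variant Q is higher in aggregate. Whether to stratify depends on how device type relates to the variant.
Because the variant influences device type, device type is a post-treatment mediator, not a confounder. Stratifying on it would bias the estimate; the causal effect is the crude pooled difference.
So P(outcome | do(Variant Y)) is just the pooled rate for Variant Y: 91/420 = 0.217.

0.22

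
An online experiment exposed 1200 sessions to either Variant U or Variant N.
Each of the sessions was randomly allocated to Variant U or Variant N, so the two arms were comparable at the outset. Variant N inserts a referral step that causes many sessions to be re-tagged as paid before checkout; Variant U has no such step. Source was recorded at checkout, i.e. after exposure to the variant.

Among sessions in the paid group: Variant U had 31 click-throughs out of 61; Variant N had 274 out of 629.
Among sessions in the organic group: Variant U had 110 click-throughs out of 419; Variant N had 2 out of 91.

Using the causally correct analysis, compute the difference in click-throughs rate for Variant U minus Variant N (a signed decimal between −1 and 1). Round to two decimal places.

The distribution of traffic source is itself part of what the variant does — it is an intermediate outcome. Holding it fixed would remove that part of the effect; the total effect is the pooled difference.
The causal difference is the pooled difference: 0.294 − 0.383 = -0.090.

-0.09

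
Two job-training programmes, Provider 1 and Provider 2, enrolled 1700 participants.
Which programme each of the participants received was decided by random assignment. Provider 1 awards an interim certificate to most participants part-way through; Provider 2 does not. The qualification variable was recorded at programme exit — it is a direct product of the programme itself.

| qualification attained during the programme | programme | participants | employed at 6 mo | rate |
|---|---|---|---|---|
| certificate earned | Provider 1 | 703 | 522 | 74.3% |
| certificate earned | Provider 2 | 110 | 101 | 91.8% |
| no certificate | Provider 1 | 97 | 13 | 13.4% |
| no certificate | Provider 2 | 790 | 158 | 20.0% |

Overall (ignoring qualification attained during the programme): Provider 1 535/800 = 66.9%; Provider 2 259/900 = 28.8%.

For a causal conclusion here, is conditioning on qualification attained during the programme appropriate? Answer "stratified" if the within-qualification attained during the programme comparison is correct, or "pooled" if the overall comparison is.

pooled

The stratified and pooled comparisons disagree (Provider 2 wins within each qualification attained during the programme; Provider 1 wins overall), so the answer turns on the causal role of qualification attained during the programme.
Qualification attained during the programme lies on the pathway programme → qualification attained during the programme → outcome, so adjusting for it blocks the indirect effect. For the total causal effect of programme, use the unadjusted pooled rates.
Pooled: Provider 1 66.9% vs Provider 2 28.8%; Provider 1 is higher overall.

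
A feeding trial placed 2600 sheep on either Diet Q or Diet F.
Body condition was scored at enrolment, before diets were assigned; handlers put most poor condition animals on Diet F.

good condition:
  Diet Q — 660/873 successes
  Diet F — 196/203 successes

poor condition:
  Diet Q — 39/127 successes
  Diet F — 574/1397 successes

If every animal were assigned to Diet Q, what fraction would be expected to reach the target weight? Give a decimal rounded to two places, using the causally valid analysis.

Within every starting body condition level Diet F has the higher rate, yet pooled Diet Q does — Simpson's reversal.
Starting body condition is set before the diet has any effect — it is not caused by the diet — and it independently drives the outcome. That makes it a confounder, so the causal comparison is within starting body condition levels.
Standardising Diet Q to the population starting body condition mix: 0.414·660/873 + 0.586·39/127 = 0.493.

0.49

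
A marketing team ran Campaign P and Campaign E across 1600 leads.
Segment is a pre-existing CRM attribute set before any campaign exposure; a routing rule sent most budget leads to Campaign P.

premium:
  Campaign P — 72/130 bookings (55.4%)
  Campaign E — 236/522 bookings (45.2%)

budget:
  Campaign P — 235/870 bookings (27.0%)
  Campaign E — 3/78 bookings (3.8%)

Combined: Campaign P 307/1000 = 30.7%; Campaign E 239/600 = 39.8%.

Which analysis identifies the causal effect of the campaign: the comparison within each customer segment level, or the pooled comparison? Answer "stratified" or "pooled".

The imbalance in customer segment arose from how leads were allocated, not from anything the campaign did; and customer segment independently affects the outcome. The pooled gap is confounded — condition on customer segment.
Within each level — premium: 55.4% vs 45.2%; budget: 27.0% vs 3.8% — Campaign P is higher every time.

stratified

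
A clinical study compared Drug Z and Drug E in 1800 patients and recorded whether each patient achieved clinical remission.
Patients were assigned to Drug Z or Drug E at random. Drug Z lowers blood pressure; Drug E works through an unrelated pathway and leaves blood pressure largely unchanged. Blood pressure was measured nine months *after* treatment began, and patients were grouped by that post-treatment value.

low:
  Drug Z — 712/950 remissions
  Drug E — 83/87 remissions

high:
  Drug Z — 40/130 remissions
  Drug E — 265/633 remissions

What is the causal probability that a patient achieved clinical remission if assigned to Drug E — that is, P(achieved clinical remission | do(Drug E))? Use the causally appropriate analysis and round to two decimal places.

0.48

The blood pressure-specific comparison favours Drug E throughout, but the pooled figures favour Drug Z. The question is whether to condition on blood pressure.
Stratifying would compare drugs among patients the drugs themselves sorted into blood pressure groups — a form of selection on an intermediate. The unconditioned pooled rates give the total causal effect.
So P(outcome | do(Drug E)) is just the pooled rate for Drug E: 348/720 = 0.483.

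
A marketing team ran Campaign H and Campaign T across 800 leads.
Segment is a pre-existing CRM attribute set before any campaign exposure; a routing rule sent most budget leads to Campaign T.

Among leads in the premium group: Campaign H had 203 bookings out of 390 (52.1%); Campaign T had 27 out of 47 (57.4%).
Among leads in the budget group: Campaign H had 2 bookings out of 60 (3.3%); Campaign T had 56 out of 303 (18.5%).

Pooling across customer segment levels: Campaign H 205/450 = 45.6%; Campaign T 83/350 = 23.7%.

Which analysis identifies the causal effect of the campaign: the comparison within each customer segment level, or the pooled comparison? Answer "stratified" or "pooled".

stratified

Customer segment satisfies the back-door criterion: it is not a descendant of the campaign, and it blocks the spurious path from campaign to outcome. Adjusting for it (i.e., using the within-customer segment rates) gives the causal effect.
Within each level — premium: 52.1% vs 57.4%; budget: 3.3% vs 18.5% — Campaign T is higher every time.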